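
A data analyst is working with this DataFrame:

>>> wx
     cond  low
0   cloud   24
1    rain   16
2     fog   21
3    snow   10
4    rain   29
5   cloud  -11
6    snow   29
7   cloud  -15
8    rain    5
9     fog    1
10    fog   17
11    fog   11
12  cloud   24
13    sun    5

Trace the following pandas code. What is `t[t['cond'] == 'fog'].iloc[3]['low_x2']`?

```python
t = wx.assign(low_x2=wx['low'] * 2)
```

22

add column low_x2 = wx['low'] * 2:
     cond  low  low_x2
0   cloud   24      48
1    rain   16      32
2     fog   21      42
3    snow   10      20
4    rain   29      58
5   cloud  -11     -22
6    snow   29      58
7   cloud  -15     -30
8    rain    5      10
9     fog    1       2
10    fog   17      34
11    fog   11      22
12  cloud   24      48
13    sun    5      10
filter rows where cond == 'fog':
   cond  low  low_x2
2   fog   21      42
9   fog    1       2
10  fog   17      34
11  fog   11      22
value at position 3, column 'low_x2' → 22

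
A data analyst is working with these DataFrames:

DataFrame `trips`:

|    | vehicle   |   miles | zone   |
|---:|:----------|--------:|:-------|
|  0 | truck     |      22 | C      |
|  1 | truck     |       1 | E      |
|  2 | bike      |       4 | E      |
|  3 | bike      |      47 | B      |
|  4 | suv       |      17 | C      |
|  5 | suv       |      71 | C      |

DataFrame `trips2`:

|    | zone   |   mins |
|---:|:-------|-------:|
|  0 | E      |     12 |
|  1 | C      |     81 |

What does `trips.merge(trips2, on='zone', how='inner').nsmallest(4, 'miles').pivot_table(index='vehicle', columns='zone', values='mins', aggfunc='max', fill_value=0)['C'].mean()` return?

54.0

merge on 'zone' (how='inner') → 5 rows:
  vehicle  miles zone  mins
0   truck     22    C    81
1   truck      1    E    12
2    bike      4    E    12
3     suv     17    C    81
4     suv     71    C    81
take 4 rows with smallest miles:
  vehicle  miles zone  mins
1   truck      1    E    12
2    bike      4    E    12
3     suv     17    C    81
0   truck     22    C    81
pivot: rows=vehicle, cols=zone, max(mins):
zone      C   E
vehicle        
bike      0  12
suv      81   0
truck    81  12
Taking the mean of column 'C' gives 54.0.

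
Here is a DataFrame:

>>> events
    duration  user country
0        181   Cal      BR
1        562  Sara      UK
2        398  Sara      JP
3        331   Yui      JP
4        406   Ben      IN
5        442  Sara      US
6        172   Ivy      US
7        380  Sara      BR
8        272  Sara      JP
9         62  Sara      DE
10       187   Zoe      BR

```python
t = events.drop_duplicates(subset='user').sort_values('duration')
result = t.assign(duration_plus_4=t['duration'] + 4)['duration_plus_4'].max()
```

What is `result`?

drop duplicate user (keep=first):
    duration  user country
0        181   Cal      BR
1        562  Sara      UK
3        331   Yui      JP
4        406   Ben      IN
6        172   Ivy      US
10       187   Zoe      BR
sort by duration:
    duration  user country
6        172   Ivy      US
0        181   Cal      BR
10       187   Zoe      BR
3        331   Yui      JP
4        406   Ben      IN
1        562  Sara      UK
add column duration_plus_4 = t['duration'] + 4:
    duration  user country  duration_plus_4
6        172   Ivy      US              176
0        181   Cal      BR              185
10       187   Zoe      BR              191
3        331   Yui      JP              335
4        406   Ben      IN              410
1        562  Sara      UK              566

566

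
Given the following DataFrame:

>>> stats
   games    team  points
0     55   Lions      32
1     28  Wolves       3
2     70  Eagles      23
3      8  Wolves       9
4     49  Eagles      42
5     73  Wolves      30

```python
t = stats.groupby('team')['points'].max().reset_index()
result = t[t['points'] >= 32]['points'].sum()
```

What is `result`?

74

group by team, max of points:
team
Eagles    42
Lions     32
Wolves    30
Name: points, dtype: int64
reset_index():
     team  points
0  Eagles      42
1   Lions      32
2  Wolves      30
filter rows where points >= 32:
     team  points
0  Eagles      42
1   Lions      32
Taking the sum of column 'points' gives 74.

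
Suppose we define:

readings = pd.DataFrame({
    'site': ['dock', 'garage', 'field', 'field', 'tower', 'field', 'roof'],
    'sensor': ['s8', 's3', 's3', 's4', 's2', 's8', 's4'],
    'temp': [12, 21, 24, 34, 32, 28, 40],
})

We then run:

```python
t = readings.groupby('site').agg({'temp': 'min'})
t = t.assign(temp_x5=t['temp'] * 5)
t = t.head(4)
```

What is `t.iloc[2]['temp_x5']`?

105

group by site, min of temp:
        temp
site        
dock      12
field     24
garage    21
roof      40
tower     32
add column temp_x5 = t['temp'] * 5:
        temp  temp_x5
site                 
dock      12       60
field     24      120
garage    21      105
roof      40      200
tower     32      160
take first 4 rows:
        temp  temp_x5
site                 
dock      12       60
field     24      120
garage    21      105
roof      40      200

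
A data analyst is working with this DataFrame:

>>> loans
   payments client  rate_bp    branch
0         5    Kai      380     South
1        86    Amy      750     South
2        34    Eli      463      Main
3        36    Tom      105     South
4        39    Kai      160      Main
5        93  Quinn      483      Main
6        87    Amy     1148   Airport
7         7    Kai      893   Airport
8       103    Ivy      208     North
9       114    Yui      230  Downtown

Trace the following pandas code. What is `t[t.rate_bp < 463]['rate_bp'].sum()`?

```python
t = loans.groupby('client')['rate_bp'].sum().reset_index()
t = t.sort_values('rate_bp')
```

group by client, sum of rate_bp:
client
Amy      1898
Eli       463
Ivy       208
Kai      1433
Quinn     483
Tom       105
Yui       230
Name: rate_bp, dtype: int64
reset_index():
  client  rate_bp
0    Amy     1898
1    Eli      463
2    Ivy      208
3    Kai     1433
4  Quinn      483
5    Tom      105
6    Yui      230
sort by rate_bp:
  client  rate_bp
5    Tom      105
2    Ivy      208
6    Yui      230
1    Eli      463
4  Quinn      483
3    Kai     1433
0    Amy     1898
filter rows where rate_bp < 463:
  client  rate_bp
5    Tom      105
2    Ivy      208
6    Yui      230

543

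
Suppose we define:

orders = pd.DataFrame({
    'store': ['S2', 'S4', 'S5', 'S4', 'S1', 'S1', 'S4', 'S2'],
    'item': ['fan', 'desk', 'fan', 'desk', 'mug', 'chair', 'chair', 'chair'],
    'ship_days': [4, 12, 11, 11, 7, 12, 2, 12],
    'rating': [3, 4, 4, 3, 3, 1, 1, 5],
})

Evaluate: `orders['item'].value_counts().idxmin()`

value_counts of item:
item
chair    3
fan      2
desk     2
mug      1
Name: count, dtype: int64

mug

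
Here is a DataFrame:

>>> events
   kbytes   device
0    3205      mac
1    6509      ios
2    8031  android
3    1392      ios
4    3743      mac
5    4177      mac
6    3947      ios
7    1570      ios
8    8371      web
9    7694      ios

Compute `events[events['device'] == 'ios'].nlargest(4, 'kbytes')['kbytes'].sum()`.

19720

filter rows where device == 'ios':
   kbytes device
1    6509    ios
3    1392    ios
6    3947    ios
7    1570    ios
9    7694    ios
take 4 rows with largest kbytes:
   kbytes device
9    7694    ios
1    6509    ios
6    3947    ios
7    1570    ios
So sum() = 19720.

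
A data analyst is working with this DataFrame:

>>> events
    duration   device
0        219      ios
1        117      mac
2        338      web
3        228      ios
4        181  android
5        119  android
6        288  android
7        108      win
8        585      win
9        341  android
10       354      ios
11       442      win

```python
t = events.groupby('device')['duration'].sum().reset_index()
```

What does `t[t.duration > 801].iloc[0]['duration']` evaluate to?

group by device, sum of duration:
device
android     929
ios         801
mac         117
web         338
win        1135
Name: duration, dtype: int64
reset_index():
    device  duration
0  android       929
1      ios       801
2      mac       117
3      web       338
4      win      1135
filter rows where duration > 801:
    device  duration
0  android       929
4      win      1135

929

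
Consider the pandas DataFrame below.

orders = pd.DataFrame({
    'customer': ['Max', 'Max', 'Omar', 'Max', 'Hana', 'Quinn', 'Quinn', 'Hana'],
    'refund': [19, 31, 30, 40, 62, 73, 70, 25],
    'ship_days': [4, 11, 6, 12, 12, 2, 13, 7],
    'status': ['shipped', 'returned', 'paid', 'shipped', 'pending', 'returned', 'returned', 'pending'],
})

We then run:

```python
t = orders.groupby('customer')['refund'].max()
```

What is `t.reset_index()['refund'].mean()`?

51.25

group by customer, max of refund:
customer
Hana     62
Max      40
Omar     30
Quinn    73
Name: refund, dtype: int64
reset_index():
  customer  refund
0     Hana      62
1      Max      40
2     Omar      30
3    Quinn      73
Hence 51.25.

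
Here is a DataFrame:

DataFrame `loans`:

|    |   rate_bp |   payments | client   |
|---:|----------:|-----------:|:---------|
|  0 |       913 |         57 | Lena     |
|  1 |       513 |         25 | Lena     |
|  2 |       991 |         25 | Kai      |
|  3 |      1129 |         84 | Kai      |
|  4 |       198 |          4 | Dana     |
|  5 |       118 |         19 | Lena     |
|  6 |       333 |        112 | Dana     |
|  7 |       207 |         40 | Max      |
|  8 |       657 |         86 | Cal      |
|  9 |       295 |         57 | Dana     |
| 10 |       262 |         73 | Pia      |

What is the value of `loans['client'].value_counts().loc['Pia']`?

1

value_counts of client:
client
Lena    3
Dana    3
Kai     2
Max     1
Cal     1
Pia     1
Name: count, dtype: int64
value at index 'Pia' → 1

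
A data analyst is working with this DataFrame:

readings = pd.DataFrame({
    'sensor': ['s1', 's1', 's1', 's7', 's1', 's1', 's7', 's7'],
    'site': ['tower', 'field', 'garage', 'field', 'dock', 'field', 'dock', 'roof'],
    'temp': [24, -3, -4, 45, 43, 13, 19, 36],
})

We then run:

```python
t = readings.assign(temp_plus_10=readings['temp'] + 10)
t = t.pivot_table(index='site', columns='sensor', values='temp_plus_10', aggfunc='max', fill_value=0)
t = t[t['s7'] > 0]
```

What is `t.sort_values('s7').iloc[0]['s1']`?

add column temp_plus_10 = readings['temp'] + 10:
  sensor    site  temp  temp_plus_10
0     s1   tower    24            34
1     s1   field    -3             7
2     s1  garage    -4             6
3     s7   field    45            55
4     s1    dock    43            53
5     s1   field    13            23
6     s7    dock    19            29
7     s7    roof    36            46
pivot: rows=site, cols=sensor, max(temp_plus_10):
sensor  s1  s7
site          
dock    53  29
field   23  55
garage   6   0
roof     0  46
tower   34   0
filter rows where s7 > 0:
sensor  s1  s7
site          
dock    53  29
field   23  55
roof     0  46
sort by s7:
sensor  s1  s7
site          
dock    53  29
roof     0  46
field   23  55

53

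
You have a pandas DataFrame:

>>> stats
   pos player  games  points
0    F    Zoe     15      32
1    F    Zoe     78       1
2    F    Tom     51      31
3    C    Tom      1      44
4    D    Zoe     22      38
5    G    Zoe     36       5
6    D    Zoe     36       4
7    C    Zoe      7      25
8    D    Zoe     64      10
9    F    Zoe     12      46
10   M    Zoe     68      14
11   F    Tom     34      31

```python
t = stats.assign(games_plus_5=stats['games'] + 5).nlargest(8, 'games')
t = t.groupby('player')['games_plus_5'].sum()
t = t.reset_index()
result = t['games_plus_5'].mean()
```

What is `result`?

add column games_plus_5 = stats['games'] + 5:
   pos player  games  points  games_plus_5
0    F    Zoe     15      32            20
1    F    Zoe     78       1            83
2    F    Tom     51      31            56
3    C    Tom      1      44             6
4    D    Zoe     22      38            27
5    G    Zoe     36       5            41
6    D    Zoe     36       4            41
7    C    Zoe      7      25            12
8    D    Zoe     64      10            69
9    F    Zoe     12      46            17
10   M    Zoe     68      14            73
11   F    Tom     34      31            39
take 8 rows with largest games:
   pos player  games  points  games_plus_5
1    F    Zoe     78       1            83
10   M    Zoe     68      14            73
8    D    Zoe     64      10            69
2    F    Tom     51      31            56
5    G    Zoe     36       5            41
6    D    Zoe     36       4            41
11   F    Tom     34      31            39
4    D    Zoe     22      38            27
group by player, sum of games_plus_5:
player
Tom     95
Zoe    334
Name: games_plus_5, dtype: int64
reset_index():
  player  games_plus_5
0    Tom            95
1    Zoe           334
Then the mean of column 'games_plus_5': 214.5

214.5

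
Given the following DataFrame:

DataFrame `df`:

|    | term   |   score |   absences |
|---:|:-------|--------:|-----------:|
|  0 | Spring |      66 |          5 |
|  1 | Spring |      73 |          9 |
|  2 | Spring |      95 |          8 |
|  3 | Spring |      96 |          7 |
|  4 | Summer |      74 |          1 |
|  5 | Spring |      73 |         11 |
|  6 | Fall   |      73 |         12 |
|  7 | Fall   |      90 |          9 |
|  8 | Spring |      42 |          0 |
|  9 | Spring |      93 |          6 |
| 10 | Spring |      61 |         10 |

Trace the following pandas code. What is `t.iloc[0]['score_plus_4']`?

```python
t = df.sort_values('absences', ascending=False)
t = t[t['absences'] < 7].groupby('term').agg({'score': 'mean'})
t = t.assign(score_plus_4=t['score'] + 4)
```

71.0

sort by absences descending:
      term  score  absences
6     Fall     73        12
5   Spring     73        11
10  Spring     61        10
1   Spring     73         9
7     Fall     90         9
2   Spring     95         8
3   Spring     96         7
9   Spring     93         6
0   Spring     66         5
4   Summer     74         1
8   Spring     42         0
filter rows where absences < 7:
     term  score  absences
9  Spring     93         6
0  Spring     66         5
4  Summer     74         1
8  Spring     42         0
group by term, mean of score:
        score
term         
Spring   67.0
Summer   74.0
add column score_plus_4 = t['score'] + 4:
        score  score_plus_4
term                       
Spring   67.0          71.0
Summer   74.0          78.0
So iloc[0]['score_plus_4'] = 71.0.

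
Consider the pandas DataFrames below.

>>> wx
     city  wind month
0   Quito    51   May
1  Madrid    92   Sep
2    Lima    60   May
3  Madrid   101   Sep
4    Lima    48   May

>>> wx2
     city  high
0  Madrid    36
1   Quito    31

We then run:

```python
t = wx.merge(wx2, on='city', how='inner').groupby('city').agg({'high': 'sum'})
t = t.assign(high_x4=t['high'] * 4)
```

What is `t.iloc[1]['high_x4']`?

124

merge on 'city' (how='inner') → 3 rows:
     city  wind month  high
0   Quito    51   May    31
1  Madrid    92   Sep    36
2  Madrid   101   Sep    36
group by city, sum of high:
        high
city        
Madrid    72
Quito     31
add column high_x4 = t['high'] * 4:
        high  high_x4
city                 
Madrid    72      288
Quito     31      124
The value at position 1, column 'high_x4' is 124.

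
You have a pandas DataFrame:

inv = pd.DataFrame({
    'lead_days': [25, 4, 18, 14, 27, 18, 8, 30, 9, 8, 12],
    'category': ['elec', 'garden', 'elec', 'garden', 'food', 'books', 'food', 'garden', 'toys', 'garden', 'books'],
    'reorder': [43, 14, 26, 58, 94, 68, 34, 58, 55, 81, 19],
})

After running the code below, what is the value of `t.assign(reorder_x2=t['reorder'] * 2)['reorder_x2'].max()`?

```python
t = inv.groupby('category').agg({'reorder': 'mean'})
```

group by category, mean of reorder:
          reorder
category         
books       43.50
elec        34.50
food        64.00
garden      52.75
toys        55.00
add column reorder_x2 = t['reorder'] * 2:
          reorder  reorder_x2
category                     
books       43.50        87.0
elec        34.50        69.0
food        64.00       128.0
garden      52.75       105.5
toys        55.00       110.0
Taking the max of column 'reorder_x2' gives 128.0.

128.0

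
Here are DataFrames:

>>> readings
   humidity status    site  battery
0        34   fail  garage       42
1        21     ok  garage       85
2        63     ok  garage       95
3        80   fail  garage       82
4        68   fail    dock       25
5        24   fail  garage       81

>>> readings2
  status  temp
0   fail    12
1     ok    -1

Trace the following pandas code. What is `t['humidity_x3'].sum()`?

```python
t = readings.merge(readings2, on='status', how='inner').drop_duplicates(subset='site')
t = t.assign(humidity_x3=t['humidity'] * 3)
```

306

merge on 'status' (how='inner') → 6 rows:
   humidity status    site  battery  temp
0        34   fail  garage       42    12
1        21     ok  garage       85    -1
2        63     ok  garage       95    -1
3        80   fail  garage       82    12
4        68   fail    dock       25    12
5        24   fail  garage       81    12
drop duplicate site (keep=first):
   humidity status    site  battery  temp
0        34   fail  garage       42    12
4        68   fail    dock       25    12
add column humidity_x3 = t['humidity'] * 3:
   humidity status    site  battery  temp  humidity_x3
0        34   fail  garage       42    12          102
4        68   fail    dock       25    12          204
So sum() = 306.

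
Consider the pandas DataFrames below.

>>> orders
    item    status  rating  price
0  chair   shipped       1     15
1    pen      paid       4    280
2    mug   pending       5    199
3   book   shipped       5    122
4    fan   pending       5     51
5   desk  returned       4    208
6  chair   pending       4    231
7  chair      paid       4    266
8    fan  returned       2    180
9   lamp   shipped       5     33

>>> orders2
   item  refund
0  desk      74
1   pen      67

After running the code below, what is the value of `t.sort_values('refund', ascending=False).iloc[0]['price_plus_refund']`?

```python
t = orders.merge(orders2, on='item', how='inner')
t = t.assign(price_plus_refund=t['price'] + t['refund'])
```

282

merge on 'item' (how='inner') → 2 rows:
   item    status  rating  price  refund
0   pen      paid       4    280      67
1  desk  returned       4    208      74
add column price_plus_refund = t['price'] + t['refund']:
   item    status  rating  price  refund  price_plus_refund
0   pen      paid       4    280      67                347
1  desk  returned       4    208      74                282
sort by refund descending:
   item    status  rating  price  refund  price_plus_refund
1  desk  returned       4    208      74                282
0   pen      paid       4    280      67                347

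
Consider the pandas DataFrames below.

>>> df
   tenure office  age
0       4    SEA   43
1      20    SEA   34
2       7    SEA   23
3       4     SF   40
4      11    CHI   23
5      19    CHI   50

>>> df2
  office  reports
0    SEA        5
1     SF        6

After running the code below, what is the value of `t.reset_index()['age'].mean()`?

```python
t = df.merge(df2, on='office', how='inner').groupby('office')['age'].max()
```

merge on 'office' (how='inner') → 4 rows:
   tenure office  age  reports
0       4    SEA   43        5
1      20    SEA   34        5
2       7    SEA   23        5
3       4     SF   40        6
group by office, max of age:
office
SEA    43
SF     40
Name: age, dtype: int64
reset_index():
  office  age
0    SEA   43
1     SF   40
Hence 41.5.

41.5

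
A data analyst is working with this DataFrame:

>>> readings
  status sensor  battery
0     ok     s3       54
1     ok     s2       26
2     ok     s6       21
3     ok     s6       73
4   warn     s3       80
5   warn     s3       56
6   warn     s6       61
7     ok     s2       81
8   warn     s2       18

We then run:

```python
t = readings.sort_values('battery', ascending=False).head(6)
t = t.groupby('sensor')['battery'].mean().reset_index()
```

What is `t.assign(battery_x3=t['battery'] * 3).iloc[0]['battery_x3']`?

sort by battery descending:
  status sensor  battery
7     ok     s2       81
4   warn     s3       80
3     ok     s6       73
6   warn     s6       61
5   warn     s3       56
0     ok     s3       54
1     ok     s2       26
2     ok     s6       21
8   warn     s2       18
take first 6 rows:
  status sensor  battery
7     ok     s2       81
4   warn     s3       80
3     ok     s6       73
6   warn     s6       61
5   warn     s3       56
0     ok     s3       54
group by sensor, mean of battery:
sensor
s2    81.000000
s3    63.333333
s6    67.000000
Name: battery, dtype: float64
reset_index():
  sensor    battery
0     s2  81.000000
1     s3  63.333333
2     s6  67.000000
add column battery_x3 = t['battery'] * 3:
  sensor    battery  battery_x3
0     s2  81.000000       243.0
1     s3  63.333333       190.0
2     s6  67.000000       201.0
Finally, value at position 0, column 'battery_x3' = 243.0.

243.0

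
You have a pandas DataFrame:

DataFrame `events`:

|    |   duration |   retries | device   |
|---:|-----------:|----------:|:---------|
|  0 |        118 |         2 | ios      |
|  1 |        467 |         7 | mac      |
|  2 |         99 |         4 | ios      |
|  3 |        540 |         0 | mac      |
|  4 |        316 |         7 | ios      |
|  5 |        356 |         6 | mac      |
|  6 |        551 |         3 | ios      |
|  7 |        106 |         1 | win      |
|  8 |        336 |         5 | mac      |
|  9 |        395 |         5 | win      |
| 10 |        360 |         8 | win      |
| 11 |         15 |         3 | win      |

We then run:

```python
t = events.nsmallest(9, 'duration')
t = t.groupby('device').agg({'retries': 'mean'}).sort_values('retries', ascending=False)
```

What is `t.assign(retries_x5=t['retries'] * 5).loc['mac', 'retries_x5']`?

27.5

take 9 rows with smallest duration:
    duration  retries device
11        15        3    win
2         99        4    ios
7        106        1    win
0        118        2    ios
4        316        7    ios
8        336        5    mac
5        356        6    mac
10       360        8    win
9        395        5    win
group by device, mean of retries:
         retries
device          
ios     4.333333
mac     5.500000
win     4.250000
sort by retries descending:
         retries
device          
mac     5.500000
ios     4.333333
win     4.250000
add column retries_x5 = t['retries'] * 5:
         retries  retries_x5
device                      
mac     5.500000   27.500000
ios     4.333333   21.666667
win     4.250000   21.250000
Reading off the value at row 'mac', column 'retries_x5', we get 27.5.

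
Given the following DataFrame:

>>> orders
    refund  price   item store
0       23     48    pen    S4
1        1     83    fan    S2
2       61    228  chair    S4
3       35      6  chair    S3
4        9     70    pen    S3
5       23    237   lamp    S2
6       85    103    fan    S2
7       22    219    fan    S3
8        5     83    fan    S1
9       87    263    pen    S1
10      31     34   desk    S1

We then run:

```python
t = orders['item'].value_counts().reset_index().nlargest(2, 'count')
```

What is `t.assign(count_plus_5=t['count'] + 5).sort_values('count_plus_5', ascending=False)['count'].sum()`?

value_counts of item:
item
fan      4
pen      3
chair    2
lamp     1
desk     1
Name: count, dtype: int64
reset_index():
    item  count
0    fan      4
1    pen      3
2  chair      2
3   lamp      1
4   desk      1
take 2 rows with largest count:
  item  count
0  fan      4
1  pen      3
add column count_plus_5 = t['count'] + 5:
  item  count  count_plus_5
0  fan      4             9
1  pen      3             8
sort by count_plus_5 descending:
  item  count  count_plus_5
0  fan      4             9
1  pen      3             8
Hence 7.

7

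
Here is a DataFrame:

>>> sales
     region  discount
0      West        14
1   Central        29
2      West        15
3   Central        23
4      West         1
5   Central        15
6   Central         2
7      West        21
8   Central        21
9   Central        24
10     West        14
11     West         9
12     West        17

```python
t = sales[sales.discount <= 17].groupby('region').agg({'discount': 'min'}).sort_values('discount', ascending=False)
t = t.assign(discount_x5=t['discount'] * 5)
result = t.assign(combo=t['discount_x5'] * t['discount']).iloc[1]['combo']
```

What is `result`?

filter rows where discount <= 17:
     region  discount
0      West        14
2      West        15
4      West         1
5   Central        15
6   Central         2
10     West        14
11     West         9
12     West        17
group by region, min of discount:
         discount
region           
Central         2
West            1
sort by discount descending:
         discount
region           
Central         2
West            1
add column discount_x5 = t['discount'] * 5:
         discount  discount_x5
region                        
Central         2           10
West            1            5
add column combo = t['discount_x5'] * t['discount']:
         discount  discount_x5  combo
region                               
Central         2           10     20
West            1            5      5
Reading off the value at position 1, column 'combo', we get 5.

5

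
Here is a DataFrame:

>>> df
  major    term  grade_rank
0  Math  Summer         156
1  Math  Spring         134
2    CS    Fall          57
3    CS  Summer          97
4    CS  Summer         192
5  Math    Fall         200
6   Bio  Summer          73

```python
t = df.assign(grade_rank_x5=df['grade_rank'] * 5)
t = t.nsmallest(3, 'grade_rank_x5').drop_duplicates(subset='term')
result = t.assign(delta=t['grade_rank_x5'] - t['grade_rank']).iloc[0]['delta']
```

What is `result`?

add column grade_rank_x5 = df['grade_rank'] * 5:
  major    term  grade_rank  grade_rank_x5
0  Math  Summer         156            780
1  Math  Spring         134            670
2    CS    Fall          57            285
3    CS  Summer          97            485
4    CS  Summer         192            960
5  Math    Fall         200           1000
6   Bio  Summer          73            365
take 3 rows with smallest grade_rank_x5:
  major    term  grade_rank  grade_rank_x5
2    CS    Fall          57            285
6   Bio  Summer          73            365
3    CS  Summer          97            485
drop duplicate term (keep=first):
  major    term  grade_rank  grade_rank_x5
2    CS    Fall          57            285
6   Bio  Summer          73            365
add column delta = t['grade_rank_x5'] - t['grade_rank']:
  major    term  grade_rank  grade_rank_x5  delta
2    CS    Fall          57            285    228
6   Bio  Summer          73            365    292
Reading off the value at position 0, column 'delta', we get 228.

228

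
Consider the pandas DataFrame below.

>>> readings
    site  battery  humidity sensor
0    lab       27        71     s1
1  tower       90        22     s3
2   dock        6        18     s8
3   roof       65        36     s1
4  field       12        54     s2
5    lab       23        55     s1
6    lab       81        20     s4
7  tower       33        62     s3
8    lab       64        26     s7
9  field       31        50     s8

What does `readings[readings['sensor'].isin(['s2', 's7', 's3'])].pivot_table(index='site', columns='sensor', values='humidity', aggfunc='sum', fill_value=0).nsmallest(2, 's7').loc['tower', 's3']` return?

filter rows where sensor in ['s2', 's7', 's3']:
    site  battery  humidity sensor
1  tower       90        22     s3
4  field       12        54     s2
7  tower       33        62     s3
8    lab       64        26     s7
pivot: rows=site, cols=sensor, sum(humidity):
sensor  s2  s3  s7
site              
field   54   0   0
lab      0   0  26
tower    0  84   0
take 2 rows with smallest s7:
sensor  s2  s3  s7
site              
field   54   0   0
tower    0  84   0
Reading off the value at row 'tower', column 's3', we get 84.

84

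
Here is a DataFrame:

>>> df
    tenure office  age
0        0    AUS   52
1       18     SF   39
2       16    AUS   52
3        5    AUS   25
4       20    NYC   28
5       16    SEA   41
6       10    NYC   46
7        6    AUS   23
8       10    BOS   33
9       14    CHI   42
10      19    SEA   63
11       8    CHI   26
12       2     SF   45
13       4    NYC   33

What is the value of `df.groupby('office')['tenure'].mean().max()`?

17.5

group by office, mean of tenure:
office
AUS     6.750000
BOS    10.000000
CHI    11.000000
NYC    11.333333
SEA    17.500000
SF     10.000000
Name: tenure, dtype: float64
Hence 17.5.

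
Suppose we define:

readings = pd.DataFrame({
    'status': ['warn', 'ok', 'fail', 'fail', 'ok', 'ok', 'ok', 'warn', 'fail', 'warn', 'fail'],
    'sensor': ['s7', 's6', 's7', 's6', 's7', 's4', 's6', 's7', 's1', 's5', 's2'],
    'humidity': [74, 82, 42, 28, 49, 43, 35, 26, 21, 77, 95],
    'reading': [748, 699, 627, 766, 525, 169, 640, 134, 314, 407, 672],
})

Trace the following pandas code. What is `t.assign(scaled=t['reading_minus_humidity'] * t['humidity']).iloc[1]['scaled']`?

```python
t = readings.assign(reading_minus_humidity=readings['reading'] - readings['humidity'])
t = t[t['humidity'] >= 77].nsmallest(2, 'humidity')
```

add column reading_minus_humidity = readings['reading'] - readings['humidity']:
   status sensor  humidity  reading  reading_minus_humidity
0    warn     s7        74      748                     674
1      ok     s6        82      699                     617
2    fail     s7        42      627                     585
3    fail     s6        28      766                     738
4      ok     s7        49      525                     476
5      ok     s4        43      169                     126
6      ok     s6        35      640                     605
7    warn     s7        26      134                     108
8    fail     s1        21      314                     293
9    warn     s5        77      407                     330
10   fail     s2        95      672                     577
filter rows where humidity >= 77:
   status sensor  humidity  reading  reading_minus_humidity
1      ok     s6        82      699                     617
9    warn     s5        77      407                     330
10   fail     s2        95      672                     577
take 2 rows with smallest humidity:
  status sensor  humidity  reading  reading_minus_humidity
9   warn     s5        77      407                     330
1     ok     s6        82      699                     617
add column scaled = t['reading_minus_humidity'] * t['humidity']:
  status sensor  humidity  reading  reading_minus_humidity  scaled
9   warn     s5        77      407                     330   25410
1     ok     s6        82      699                     617   50594
Reading off the value at position 1, column 'scaled', we get 50594.

50594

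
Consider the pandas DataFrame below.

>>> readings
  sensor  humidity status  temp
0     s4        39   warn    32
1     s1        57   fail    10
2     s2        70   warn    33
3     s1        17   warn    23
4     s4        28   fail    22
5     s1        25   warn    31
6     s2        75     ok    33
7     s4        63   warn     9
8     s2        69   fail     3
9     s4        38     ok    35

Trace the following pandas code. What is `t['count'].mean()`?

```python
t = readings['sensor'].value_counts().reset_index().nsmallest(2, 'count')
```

3.0

value_counts of sensor:
sensor
s4    4
s1    3
s2    3
Name: count, dtype: int64
reset_index():
  sensor  count
0     s4      4
1     s1      3
2     s2      3
take 2 rows with smallest count:
  sensor  count
1     s1      3
2     s2      3
Taking the mean of column 'count' gives 3.0.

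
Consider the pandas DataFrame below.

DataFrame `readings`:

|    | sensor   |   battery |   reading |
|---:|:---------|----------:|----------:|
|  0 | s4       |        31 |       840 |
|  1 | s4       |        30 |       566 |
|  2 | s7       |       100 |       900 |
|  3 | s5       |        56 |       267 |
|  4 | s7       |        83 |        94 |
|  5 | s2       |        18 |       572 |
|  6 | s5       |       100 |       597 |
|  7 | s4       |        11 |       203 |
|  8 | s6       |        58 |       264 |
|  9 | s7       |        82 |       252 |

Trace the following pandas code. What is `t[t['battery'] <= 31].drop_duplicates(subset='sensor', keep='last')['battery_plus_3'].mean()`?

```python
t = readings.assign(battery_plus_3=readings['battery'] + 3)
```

17.5

add column battery_plus_3 = readings['battery'] + 3:
  sensor  battery  reading  battery_plus_3
0     s4       31      840              34
1     s4       30      566              33
2     s7      100      900             103
3     s5       56      267              59
4     s7       83       94              86
5     s2       18      572              21
6     s5      100      597             103
7     s4       11      203              14
8     s6       58      264              61
9     s7       82      252              85
filter rows where battery <= 31:
  sensor  battery  reading  battery_plus_3
0     s4       31      840              34
1     s4       30      566              33
5     s2       18      572              21
7     s4       11      203              14
drop duplicate sensor (keep=last):
  sensor  battery  reading  battery_plus_3
5     s2       18      572              21
7     s4       11      203              14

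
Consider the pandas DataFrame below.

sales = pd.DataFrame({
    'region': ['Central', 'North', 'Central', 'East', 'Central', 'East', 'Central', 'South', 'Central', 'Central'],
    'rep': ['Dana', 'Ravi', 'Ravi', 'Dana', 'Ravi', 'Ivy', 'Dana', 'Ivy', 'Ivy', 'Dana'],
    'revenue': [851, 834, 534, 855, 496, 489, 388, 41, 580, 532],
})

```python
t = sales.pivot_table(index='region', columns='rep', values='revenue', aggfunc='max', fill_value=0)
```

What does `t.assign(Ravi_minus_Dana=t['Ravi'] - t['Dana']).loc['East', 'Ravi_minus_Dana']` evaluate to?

pivot: rows=region, cols=rep, max(revenue):
rep      Dana  Ivy  Ravi
region                  
Central   851  580   534
East      855  489     0
North       0    0   834
South       0   41     0
add column Ravi_minus_Dana = t['Ravi'] - t['Dana']:
rep      Dana  Ivy  Ravi  Ravi_minus_Dana
region                                   
Central   851  580   534             -317
East      855  489     0             -855
North       0    0   834              834
South       0   41     0                0
value at row 'East', column 'Ravi_minus_Dana' → -855

-855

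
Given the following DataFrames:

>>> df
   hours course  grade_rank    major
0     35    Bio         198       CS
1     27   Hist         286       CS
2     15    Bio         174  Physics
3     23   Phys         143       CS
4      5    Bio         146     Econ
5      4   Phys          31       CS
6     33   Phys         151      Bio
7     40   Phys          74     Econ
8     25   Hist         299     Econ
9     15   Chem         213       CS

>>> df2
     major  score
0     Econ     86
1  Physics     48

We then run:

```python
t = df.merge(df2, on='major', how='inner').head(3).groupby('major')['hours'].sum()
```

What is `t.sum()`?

merge on 'major' (how='inner') → 4 rows:
   hours course  grade_rank    major  score
0     15    Bio         174  Physics     48
1      5    Bio         146     Econ     86
2     40   Phys          74     Econ     86
3     25   Hist         299     Econ     86
take first 3 rows:
   hours course  grade_rank    major  score
0     15    Bio         174  Physics     48
1      5    Bio         146     Econ     86
2     40   Phys          74     Econ     86
group by major, sum of hours:
major
Econ       45
Physics    15
Name: hours, dtype: int64
sum of the resulting series → 60

60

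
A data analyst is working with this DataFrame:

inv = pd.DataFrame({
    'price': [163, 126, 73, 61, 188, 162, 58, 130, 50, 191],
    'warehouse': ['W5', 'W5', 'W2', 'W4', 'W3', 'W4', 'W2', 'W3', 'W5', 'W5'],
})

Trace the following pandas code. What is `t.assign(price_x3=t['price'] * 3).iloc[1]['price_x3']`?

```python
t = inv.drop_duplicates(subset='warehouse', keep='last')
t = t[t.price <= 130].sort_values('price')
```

390

drop duplicate warehouse (keep=last):
   price warehouse
5    162        W4
6     58        W2
7    130        W3
9    191        W5
filter rows where price <= 130:
   price warehouse
6     58        W2
7    130        W3
sort by price:
   price warehouse
6     58        W2
7    130        W3
add column price_x3 = t['price'] * 3:
   price warehouse  price_x3
6     58        W2       174
7    130        W3       390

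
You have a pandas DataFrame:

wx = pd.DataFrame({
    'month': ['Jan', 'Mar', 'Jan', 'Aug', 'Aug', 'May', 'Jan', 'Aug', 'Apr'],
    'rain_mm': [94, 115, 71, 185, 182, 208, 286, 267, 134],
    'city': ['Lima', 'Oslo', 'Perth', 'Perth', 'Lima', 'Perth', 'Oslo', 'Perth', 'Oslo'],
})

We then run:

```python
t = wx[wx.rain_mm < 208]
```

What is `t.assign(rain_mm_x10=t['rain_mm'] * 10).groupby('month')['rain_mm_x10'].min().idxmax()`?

Aug

filter rows where rain_mm < 208:
  month  rain_mm   city
0   Jan       94   Lima
1   Mar      115   Oslo
2   Jan       71  Perth
3   Aug      185  Perth
4   Aug      182   Lima
8   Apr      134   Oslo
add column rain_mm_x10 = t['rain_mm'] * 10:
  month  rain_mm   city  rain_mm_x10
0   Jan       94   Lima          940
1   Mar      115   Oslo         1150
2   Jan       71  Perth          710
3   Aug      185  Perth         1850
4   Aug      182   Lima         1820
8   Apr      134   Oslo         1340
group by month, min of rain_mm_x10:
month
Apr    1340
Aug    1820
Jan     710
Mar    1150
Name: rain_mm_x10, dtype: int64
label with the largest value → Aug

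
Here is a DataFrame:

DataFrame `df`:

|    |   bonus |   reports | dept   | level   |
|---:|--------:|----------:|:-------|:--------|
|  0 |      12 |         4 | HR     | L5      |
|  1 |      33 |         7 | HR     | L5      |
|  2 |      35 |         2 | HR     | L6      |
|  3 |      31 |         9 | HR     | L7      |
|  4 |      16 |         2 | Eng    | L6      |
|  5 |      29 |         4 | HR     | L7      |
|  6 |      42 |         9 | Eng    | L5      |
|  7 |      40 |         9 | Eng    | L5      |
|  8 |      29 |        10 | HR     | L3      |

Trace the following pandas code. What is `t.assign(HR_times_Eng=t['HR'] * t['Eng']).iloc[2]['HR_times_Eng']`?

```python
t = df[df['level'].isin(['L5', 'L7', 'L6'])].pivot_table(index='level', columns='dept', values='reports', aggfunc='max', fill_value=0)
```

filter rows where level in ['L5', 'L7', 'L6']:
   bonus  reports dept level
0     12        4   HR    L5
1     33        7   HR    L5
2     35        2   HR    L6
3     31        9   HR    L7
4     16        2  Eng    L6
5     29        4   HR    L7
6     42        9  Eng    L5
7     40        9  Eng    L5
pivot: rows=level, cols=dept, max(reports):
dept   Eng  HR
level         
L5       9   7
L6       2   2
L7       0   9
add column HR_times_Eng = t['HR'] * t['Eng']:
dept   Eng  HR  HR_times_Eng
level                       
L5       9   7            63
L6       2   2             4
L7       0   9             0
Taking the value at position 2, column 'HR_times_Eng' gives 0.

0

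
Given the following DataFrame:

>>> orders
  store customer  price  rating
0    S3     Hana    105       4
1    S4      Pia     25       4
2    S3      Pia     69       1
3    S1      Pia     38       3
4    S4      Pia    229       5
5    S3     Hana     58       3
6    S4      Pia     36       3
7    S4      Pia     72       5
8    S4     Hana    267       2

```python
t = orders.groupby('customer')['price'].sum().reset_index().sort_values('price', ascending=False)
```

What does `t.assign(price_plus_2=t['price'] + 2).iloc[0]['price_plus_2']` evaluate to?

group by customer, sum of price:
customer
Hana    430
Pia     469
Name: price, dtype: int64
reset_index():
  customer  price
0     Hana    430
1      Pia    469
sort by price descending:
  customer  price
1      Pia    469
0     Hana    430
add column price_plus_2 = t['price'] + 2:
  customer  price  price_plus_2
1      Pia    469           471
0     Hana    430           432

471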